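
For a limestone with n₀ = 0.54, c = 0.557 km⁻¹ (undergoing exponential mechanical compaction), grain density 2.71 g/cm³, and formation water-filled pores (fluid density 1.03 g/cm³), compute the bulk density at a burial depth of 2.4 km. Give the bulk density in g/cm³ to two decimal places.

Porosity at depth: n = 0.54·exp(−0.557×2.4) = 0.54×0.2627 = 0.1418
Bulk density: ρ_b = (1−n)ρ_g + n·ρ_f = 0.8582×2.71 + 0.1418×1.03
       = 2.326 + 0.146 = 2.472 g/cm³

2.47 g/cm³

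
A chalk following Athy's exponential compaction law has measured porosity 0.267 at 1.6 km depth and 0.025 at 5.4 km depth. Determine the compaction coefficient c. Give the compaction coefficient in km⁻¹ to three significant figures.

0.623 km⁻¹

Athy: phi(z) = phi₀ e^(−cz) ⇒ phi₁/phi₂ = e^{c(z₂−z₁)} ⇒ c = ln(phi₁/phi₂)/(z₂−z₁)
c = ln(0.267/0.025) / (5.4 − 1.6) = ln(10.68) / 3.8 = 2.3684 / 3.8 = 0.6233 km⁻¹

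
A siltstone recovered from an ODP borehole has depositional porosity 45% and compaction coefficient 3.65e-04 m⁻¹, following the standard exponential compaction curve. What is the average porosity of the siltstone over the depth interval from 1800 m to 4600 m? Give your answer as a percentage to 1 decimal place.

Working in km (1 km = 1000 m; k in km⁻¹ = k in m⁻¹ × 1000):
⟨n⟩ = (1/(Z₂−Z₁)) ∫ n₀ e^(−kZ) dZ = n₀·(e^(−k·Z₁) − e^(−k·Z₂)) / (k·(Z₂−Z₁))
e^(−0.365×1.8) = 0.5184; e^(−0.365×4.6) = 0.1866
⟨n⟩ = 0.45 × (0.5184 − 0.1866) / (0.365 × 2.8) = 0.45 × 0.3247 = 0.1461

14.6%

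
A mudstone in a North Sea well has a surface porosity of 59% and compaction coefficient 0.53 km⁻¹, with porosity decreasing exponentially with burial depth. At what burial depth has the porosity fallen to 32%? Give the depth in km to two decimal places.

1.15 km

Invert Athy's law: Z = ln(phi₀/phi) / k
Z = ln(0.59/0.32) / 0.53 = ln(1.844) / 0.53 = 0.6118 / 0.53 = 1.154 km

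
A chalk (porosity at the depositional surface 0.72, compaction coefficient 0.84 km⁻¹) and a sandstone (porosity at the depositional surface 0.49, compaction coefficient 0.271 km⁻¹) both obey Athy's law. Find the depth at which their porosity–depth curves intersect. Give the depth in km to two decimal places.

Set phi₀ₐ e^(−cₐZ) = phi₀ᵦ e^(−cᵦZ) ⇒ ln(phi₀ₐ/phi₀ᵦ) = (cₐ − cᵦ)·Z
Z = ln(0.72/0.49) / (0.84 − 0.271) = 0.3848 / 0.569 = 0.676 km

0.68 km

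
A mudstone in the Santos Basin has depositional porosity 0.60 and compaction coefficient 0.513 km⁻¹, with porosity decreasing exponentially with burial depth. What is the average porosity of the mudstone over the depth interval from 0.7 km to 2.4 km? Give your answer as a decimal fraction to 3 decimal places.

0.280

⟨φ⟩ = (1/(Z₂−Z₁)) ∫ φ₀ e^(−kZ) dZ = φ₀·(e^(−k·Z₁) − e^(−k·Z₂)) / (k·(Z₂−Z₁))
e^(−0.513×0.7) = 0.6983; e^(−0.513×2.4) = 0.2919
⟨φ⟩ = 0.6 × (0.6983 − 0.2919) / (0.513 × 1.7) = 0.6 × 0.4660 = 0.2796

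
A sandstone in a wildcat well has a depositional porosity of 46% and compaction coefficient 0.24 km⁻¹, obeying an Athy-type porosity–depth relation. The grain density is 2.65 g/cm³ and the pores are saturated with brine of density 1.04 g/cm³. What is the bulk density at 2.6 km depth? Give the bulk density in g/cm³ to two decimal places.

2.25 g/cm³

Porosity at depth: phi = 0.46·exp(−0.24×2.6) = 0.46×0.5358 = 0.2465
Bulk density: ρ_b = (1−phi)ρ_g + phi·ρ_f = 0.7535×2.65 + 0.2465×1.04
       = 1.997 + 0.256 = 2.253 g/cm³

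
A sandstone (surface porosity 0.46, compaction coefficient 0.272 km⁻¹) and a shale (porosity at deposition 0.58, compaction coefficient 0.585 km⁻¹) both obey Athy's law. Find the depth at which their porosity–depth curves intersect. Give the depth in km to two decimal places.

Set φ₀ₐ e^(−cₐz) = φ₀ᵦ e^(−cᵦz) ⇒ ln(φ₀ₐ/φ₀ᵦ) = (cₐ − cᵦ)·z
z = ln(0.46/0.58) / (0.272 − 0.585) = -0.2318 / -0.313 = 0.741 km

0.74 km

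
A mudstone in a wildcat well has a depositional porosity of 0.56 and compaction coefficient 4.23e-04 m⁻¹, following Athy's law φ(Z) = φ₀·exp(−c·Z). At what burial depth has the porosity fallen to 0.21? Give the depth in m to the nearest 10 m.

Working in km (1 km = 1000 m; c in km⁻¹ = c in m⁻¹ × 1000):
Invert Athy's law: Z = ln(φ₀/φ) / c
Z = ln(0.56/0.21) / 0.423 = ln(2.667) / 0.423 = 0.9808 / 0.423 = 2.319 km

2320 m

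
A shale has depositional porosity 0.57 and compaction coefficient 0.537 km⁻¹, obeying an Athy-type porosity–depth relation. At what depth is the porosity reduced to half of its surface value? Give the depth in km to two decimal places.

1.29 km

φ/φ₀ = 1/2 ⇒ exp(−c·Z) = 1/2 ⇒ Z = ln(2) / c
Z = 0.6931 / 0.537 = 1.291 km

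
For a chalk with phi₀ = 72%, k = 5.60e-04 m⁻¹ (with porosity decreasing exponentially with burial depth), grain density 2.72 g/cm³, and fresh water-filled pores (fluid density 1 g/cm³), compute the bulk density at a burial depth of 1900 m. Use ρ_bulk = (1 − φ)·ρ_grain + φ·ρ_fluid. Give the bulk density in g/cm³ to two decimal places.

Working in km (1 km = 1000 m; k in km⁻¹ = k in m⁻¹ × 1000):
Porosity at depth: phi = 0.72·exp(−0.56×1.9) = 0.72×0.3451 = 0.2485
Bulk density: ρ_b = (1−phi)ρ_g + phi·ρ_f = 0.7515×2.72 + 0.2485×1
       = 2.044 + 0.248 = 2.293 g/cm³

2.29 g/cm³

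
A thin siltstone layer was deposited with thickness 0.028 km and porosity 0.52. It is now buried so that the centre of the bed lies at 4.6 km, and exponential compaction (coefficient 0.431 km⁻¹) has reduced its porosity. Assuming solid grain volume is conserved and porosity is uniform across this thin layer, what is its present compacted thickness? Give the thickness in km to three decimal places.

Porosity at 4.6 km: φ = 0.52·exp(−0.431×4.6) = 0.0716
Solid-volume conservation: h(1−φ) = h₀(1−φ₀) ⇒ h = h₀·(1−φ₀)/(1−φ)
h = 0.028 × (1 − 0.52)/(1 − 0.0716) = 0.028 × 0.5170 = 0.0145 km

0.014 km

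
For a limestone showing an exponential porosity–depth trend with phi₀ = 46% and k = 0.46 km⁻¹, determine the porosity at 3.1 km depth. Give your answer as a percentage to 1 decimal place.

11.1%

phi = phi₀·exp(−k·z) = 0.46 × exp(−0.46 × 3.1) = 0.46 × exp(−1.426)
  = 0.46 × 0.2403 = 0.1105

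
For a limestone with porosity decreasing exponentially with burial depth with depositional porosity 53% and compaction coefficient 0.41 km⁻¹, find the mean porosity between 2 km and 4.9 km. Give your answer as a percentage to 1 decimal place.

13.7%

⟨phi⟩ = (1/(d₂−d₁)) ∫ phi₀ e^(−βd) dd = phi₀·(e^(−β·d₁) − e^(−β·d₂)) / (β·(d₂−d₁))
e^(−0.41×2) = 0.4404; e^(−0.41×4.9) = 0.1341
⟨phi⟩ = 0.53 × (0.4404 − 0.1341) / (0.41 × 2.9) = 0.53 × 0.2576 = 0.1365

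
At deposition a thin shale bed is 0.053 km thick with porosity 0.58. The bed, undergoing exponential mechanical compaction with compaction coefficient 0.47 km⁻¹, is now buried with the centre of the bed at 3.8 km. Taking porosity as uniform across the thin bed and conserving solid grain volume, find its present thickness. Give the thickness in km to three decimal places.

0.025 km

Porosity at 3.8 km: n = 0.58·exp(−0.47×3.8) = 0.0972
Solid-volume conservation: h(1−n) = h₀(1−n₀) ⇒ h = h₀·(1−n₀)/(1−n)
h = 0.053 × (1 − 0.58)/(1 − 0.0972) = 0.053 × 0.4652 = 0.0247 km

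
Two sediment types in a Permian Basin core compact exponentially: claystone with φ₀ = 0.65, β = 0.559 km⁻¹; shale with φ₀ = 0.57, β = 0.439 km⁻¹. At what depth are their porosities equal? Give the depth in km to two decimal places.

1.09 km

Set φ₀ₐ e^(−βₐd) = φ₀ᵦ e^(−βᵦd) ⇒ ln(φ₀ₐ/φ₀ᵦ) = (βₐ − βᵦ)·d
d = ln(0.65/0.57) / (0.559 − 0.439) = 0.1313 / 0.12 = 1.094 km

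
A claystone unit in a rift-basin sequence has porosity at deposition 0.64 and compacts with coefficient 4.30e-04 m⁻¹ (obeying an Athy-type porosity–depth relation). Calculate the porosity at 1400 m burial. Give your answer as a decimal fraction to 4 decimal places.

0.3505

Working in km (1 km = 1000 m; c in km⁻¹ = c in m⁻¹ × 1000):
φ = φ₀·exp(−c·d) = 0.64 × exp(−0.43 × 1.4) = 0.64 × exp(−0.602)
  = 0.64 × 0.5477 = 0.3505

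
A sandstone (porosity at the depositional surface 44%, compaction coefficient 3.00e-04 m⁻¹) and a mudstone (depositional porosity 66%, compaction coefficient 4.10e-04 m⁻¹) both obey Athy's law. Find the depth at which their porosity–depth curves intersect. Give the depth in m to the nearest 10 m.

3690 m

Working in km (1 km = 1000 m; β in km⁻¹ = β in m⁻¹ × 1000):
Set φ₀ₐ e^(−βₐd) = φ₀ᵦ e^(−βᵦd) ⇒ ln(φ₀ₐ/φ₀ᵦ) = (βₐ − βᵦ)·d
d = ln(0.44/0.66) / (0.3 − 0.41) = -0.4055 / -0.11 = 3.686 km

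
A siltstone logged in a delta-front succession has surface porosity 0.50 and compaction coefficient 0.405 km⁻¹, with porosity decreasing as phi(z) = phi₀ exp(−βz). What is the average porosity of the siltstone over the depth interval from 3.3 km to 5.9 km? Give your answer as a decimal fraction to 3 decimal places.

0.081

⟨phi⟩ = (1/(z₂−z₁)) ∫ phi₀ e^(−βz) dz = phi₀·(e^(−β·z₁) − e^(−β·z₂)) / (β·(z₂−z₁))
e^(−0.405×3.3) = 0.2628; e^(−0.405×5.9) = 0.0917
⟨phi⟩ = 0.5 × (0.2628 − 0.0917) / (0.405 × 2.6) = 0.5 × 0.1625 = 0.0812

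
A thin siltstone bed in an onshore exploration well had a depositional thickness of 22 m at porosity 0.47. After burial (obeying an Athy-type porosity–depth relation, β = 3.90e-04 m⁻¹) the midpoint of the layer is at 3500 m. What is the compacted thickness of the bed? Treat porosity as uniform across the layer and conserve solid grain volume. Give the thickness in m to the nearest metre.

13 m

Working in km (1 km = 1000 m; β in km⁻¹ = β in m⁻¹ × 1000):
Porosity at 3.5 km: phi = 0.47·exp(−0.39×3.5) = 0.1200
Solid-volume conservation: h(1−phi) = h₀(1−phi₀) ⇒ h = h₀·(1−phi₀)/(1−phi)
h = 0.022 × (1 − 0.47)/(1 − 0.1200) = 0.022 × 0.6023 = 0.0133 km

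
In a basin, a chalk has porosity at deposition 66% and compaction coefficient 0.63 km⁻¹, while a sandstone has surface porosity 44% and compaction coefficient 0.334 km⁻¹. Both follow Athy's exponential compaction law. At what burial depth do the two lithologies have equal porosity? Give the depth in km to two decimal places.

1.37 km

Set n₀ₐ e^(−kₐz) = n₀ᵦ e^(−kᵦz) ⇒ ln(n₀ₐ/n₀ᵦ) = (kₐ − kᵦ)·z
z = ln(0.66/0.44) / (0.63 − 0.334) = 0.4055 / 0.296 = 1.370 km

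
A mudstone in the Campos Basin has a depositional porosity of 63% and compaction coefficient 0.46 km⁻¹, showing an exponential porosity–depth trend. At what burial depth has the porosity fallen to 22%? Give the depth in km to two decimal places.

Invert Athy's law: z = ln(n₀/n) / k
z = ln(0.63/0.22) / 0.46 = ln(2.864) / 0.46 = 1.0521 / 0.46 = 2.287 km

2.29 km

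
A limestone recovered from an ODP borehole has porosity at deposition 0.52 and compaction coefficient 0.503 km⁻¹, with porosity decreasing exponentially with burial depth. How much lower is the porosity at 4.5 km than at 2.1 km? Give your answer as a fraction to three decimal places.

0.127

φ(2.1) = 0.52·e^(−0.503×2.1) = 0.1808
φ(4.5) = 0.52·e^(−0.503×4.5) = 0.0541
Δφ = 0.1808 − 0.0541 = 0.1268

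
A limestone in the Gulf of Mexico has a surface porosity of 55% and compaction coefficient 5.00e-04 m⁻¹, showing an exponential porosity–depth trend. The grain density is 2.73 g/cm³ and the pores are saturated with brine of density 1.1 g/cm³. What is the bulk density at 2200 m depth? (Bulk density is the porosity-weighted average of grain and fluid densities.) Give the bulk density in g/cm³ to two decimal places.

Working in km (1 km = 1000 m; c in km⁻¹ = c in m⁻¹ × 1000):
Porosity at depth: phi = 0.55·exp(−0.5×2.2) = 0.55×0.3329 = 0.1831
Bulk density: ρ_b = (1−phi)ρ_g + phi·ρ_f = 0.8169×2.73 + 0.1831×1.1
       = 2.230 + 0.201 = 2.432 g/cm³

2.43 g/cm³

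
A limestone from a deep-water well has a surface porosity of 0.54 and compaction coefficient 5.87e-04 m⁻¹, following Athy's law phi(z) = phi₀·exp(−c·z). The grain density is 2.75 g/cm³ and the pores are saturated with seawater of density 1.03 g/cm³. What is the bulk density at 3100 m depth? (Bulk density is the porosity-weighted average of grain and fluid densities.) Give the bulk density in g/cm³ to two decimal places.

2.60 g/cm³

Working in km (1 km = 1000 m; c in km⁻¹ = c in m⁻¹ × 1000):
Porosity at depth: phi = 0.54·exp(−0.587×3.1) = 0.54×0.1621 = 0.0875
Bulk density: ρ_b = (1−phi)ρ_g + phi·ρ_f = 0.9125×2.75 + 0.0875×1.03
       = 2.509 + 0.090 = 2.599 g/cm³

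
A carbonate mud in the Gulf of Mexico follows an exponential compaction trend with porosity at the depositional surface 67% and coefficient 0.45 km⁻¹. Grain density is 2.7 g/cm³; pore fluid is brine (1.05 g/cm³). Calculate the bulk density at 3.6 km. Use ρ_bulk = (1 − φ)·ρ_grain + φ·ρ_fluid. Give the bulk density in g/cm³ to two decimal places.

Porosity at depth: phi = 0.67·exp(−0.45×3.6) = 0.67×0.1979 = 0.1326
Bulk density: ρ_b = (1−phi)ρ_g + phi·ρ_f = 0.8674×2.7 + 0.1326×1.05
       = 2.342 + 0.139 = 2.481 g/cm³

2.48 g/cm³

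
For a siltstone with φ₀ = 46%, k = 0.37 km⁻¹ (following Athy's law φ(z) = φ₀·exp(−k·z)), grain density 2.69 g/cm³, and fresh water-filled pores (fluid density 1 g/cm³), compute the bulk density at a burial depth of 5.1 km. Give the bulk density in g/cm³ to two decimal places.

Porosity at depth: φ = 0.46·exp(−0.37×5.1) = 0.46×0.1515 = 0.0697
Bulk density: ρ_b = (1−φ)ρ_g + φ·ρ_f = 0.9303×2.69 + 0.0697×1
       = 2.503 + 0.070 = 2.572 g/cm³

2.57 g/cm³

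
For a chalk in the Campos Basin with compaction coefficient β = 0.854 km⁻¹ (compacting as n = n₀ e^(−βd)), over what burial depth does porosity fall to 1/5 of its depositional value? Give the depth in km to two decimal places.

1.88 km

n/n₀ = 1/5 ⇒ exp(−β·d) = 1/5 ⇒ d = ln(5) / β
d = 1.6094 / 0.854 = 1.885 km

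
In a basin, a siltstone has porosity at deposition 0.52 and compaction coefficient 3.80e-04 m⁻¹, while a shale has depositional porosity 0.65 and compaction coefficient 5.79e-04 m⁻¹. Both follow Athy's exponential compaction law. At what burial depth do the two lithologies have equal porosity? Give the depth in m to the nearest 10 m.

Working in km (1 km = 1000 m; k in km⁻¹ = k in m⁻¹ × 1000):
Set phi₀ₐ e^(−kₐz) = phi₀ᵦ e^(−kᵦz) ⇒ ln(phi₀ₐ/phi₀ᵦ) = (kₐ − kᵦ)·z
z = ln(0.52/0.65) / (0.38 − 0.579) = -0.2231 / -0.199 = 1.121 km

1120 m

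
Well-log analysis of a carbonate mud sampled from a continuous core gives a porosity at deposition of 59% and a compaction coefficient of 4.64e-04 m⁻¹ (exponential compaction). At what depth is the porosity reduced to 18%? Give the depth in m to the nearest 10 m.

Working in km (1 km = 1000 m; k in km⁻¹ = k in m⁻¹ × 1000):
Invert Athy's law: Z = ln(φ₀/φ) / k
Z = ln(0.59/0.18) / 0.464 = ln(3.278) / 0.464 = 1.1872 / 0.464 = 2.559 km

2560 m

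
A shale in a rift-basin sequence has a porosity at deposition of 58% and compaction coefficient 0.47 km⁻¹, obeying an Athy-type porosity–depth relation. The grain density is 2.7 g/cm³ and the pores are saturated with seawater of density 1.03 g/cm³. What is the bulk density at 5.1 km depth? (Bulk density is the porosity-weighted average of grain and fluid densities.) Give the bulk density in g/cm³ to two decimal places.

2.61 g/cm³

Porosity at depth: phi = 0.58·exp(−0.47×5.1) = 0.58×0.0910 = 0.0528
Bulk density: ρ_b = (1−phi)ρ_g + phi·ρ_f = 0.9472×2.7 + 0.0528×1.03
       = 2.558 + 0.054 = 2.612 g/cm³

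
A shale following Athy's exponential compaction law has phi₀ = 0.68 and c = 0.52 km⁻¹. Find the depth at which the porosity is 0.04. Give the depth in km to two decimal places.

Invert Athy's law: z = ln(phi₀/phi) / c
z = ln(0.68/0.04) / 0.52 = ln(17) / 0.52 = 2.8332 / 0.52 = 5.448 km

5.45 km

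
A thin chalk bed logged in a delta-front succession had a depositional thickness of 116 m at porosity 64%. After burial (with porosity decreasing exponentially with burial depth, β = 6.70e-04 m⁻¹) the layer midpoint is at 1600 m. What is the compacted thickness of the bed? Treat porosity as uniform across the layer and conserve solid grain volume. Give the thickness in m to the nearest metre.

53 m

Working in km (1 km = 1000 m; β in km⁻¹ = β in m⁻¹ × 1000):
Porosity at 1.6 km: φ = 0.64·exp(−0.67×1.6) = 0.2191
Solid-volume conservation: h(1−φ) = h₀(1−φ₀) ⇒ h = h₀·(1−φ₀)/(1−φ)
h = 0.116 × (1 − 0.64)/(1 − 0.2191) = 0.116 × 0.4610 = 0.0535 km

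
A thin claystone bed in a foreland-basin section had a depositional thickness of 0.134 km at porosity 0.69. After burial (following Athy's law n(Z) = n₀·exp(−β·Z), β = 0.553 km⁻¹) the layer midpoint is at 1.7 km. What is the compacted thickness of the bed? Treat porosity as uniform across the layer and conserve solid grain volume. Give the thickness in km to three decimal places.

Porosity at 1.7 km: n = 0.69·exp(−0.553×1.7) = 0.2695
Solid-volume conservation: h(1−n) = h₀(1−n₀) ⇒ h = h₀·(1−n₀)/(1−n)
h = 0.134 × (1 − 0.69)/(1 − 0.2695) = 0.134 × 0.4244 = 0.0569 km

0.057 km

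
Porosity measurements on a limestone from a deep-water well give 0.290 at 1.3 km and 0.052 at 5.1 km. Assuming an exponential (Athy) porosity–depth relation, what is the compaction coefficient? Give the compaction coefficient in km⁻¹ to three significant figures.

0.452 km⁻¹

Athy: phi(Z) = phi₀ e^(−cZ) ⇒ phi₁/phi₂ = e^{c(Z₂−Z₁)} ⇒ c = ln(phi₁/phi₂)/(Z₂−Z₁)
c = ln(0.29/0.052) / (5.1 − 1.3) = ln(5.577) / 3.8 = 1.7186 / 3.8 = 0.4523 km⁻¹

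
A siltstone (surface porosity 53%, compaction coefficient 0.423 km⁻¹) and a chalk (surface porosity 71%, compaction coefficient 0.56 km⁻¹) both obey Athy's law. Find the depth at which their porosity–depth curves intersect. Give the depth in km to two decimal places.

Set φ₀ₐ e^(−βₐz) = φ₀ᵦ e^(−βᵦz) ⇒ ln(φ₀ₐ/φ₀ᵦ) = (βₐ − βᵦ)·z
z = ln(0.53/0.71) / (0.423 − 0.56) = -0.2924 / -0.137 = 2.134 km

2.13 km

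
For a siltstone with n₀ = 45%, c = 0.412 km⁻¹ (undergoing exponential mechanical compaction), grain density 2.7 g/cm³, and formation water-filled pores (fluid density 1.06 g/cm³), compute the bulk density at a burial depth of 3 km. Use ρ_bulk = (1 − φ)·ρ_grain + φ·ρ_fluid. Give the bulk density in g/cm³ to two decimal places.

2.49 g/cm³

Porosity at depth: n = 0.45·exp(−0.412×3) = 0.45×0.2905 = 0.1307
Bulk density: ρ_b = (1−n)ρ_g + n·ρ_f = 0.8693×2.7 + 0.1307×1.06
       = 2.347 + 0.139 = 2.486 g/cm³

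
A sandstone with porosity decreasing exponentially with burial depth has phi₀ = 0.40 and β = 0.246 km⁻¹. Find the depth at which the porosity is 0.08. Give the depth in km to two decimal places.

6.54 km

Invert Athy's law: d = ln(phi₀/phi) / β
d = ln(0.4/0.08) / 0.246 = ln(5) / 0.246 = 1.6094 / 0.246 = 6.542 km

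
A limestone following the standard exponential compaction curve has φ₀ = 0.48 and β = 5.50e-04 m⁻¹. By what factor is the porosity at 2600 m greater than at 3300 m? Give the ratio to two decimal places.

Working in km (1 km = 1000 m; β in km⁻¹ = β in m⁻¹ × 1000):
φ(Z₁)/φ(Z₂) = e^(−β·Z₁)/e^(−β·Z₂) = e^{β(Z₂−Z₁)}
= exp(0.55 × 0.7) = exp(0.385) = 1.4696

1.47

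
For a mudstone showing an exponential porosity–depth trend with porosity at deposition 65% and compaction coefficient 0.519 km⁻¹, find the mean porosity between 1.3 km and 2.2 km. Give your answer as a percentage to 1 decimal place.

⟨φ⟩ = (1/(d₂−d₁)) ∫ φ₀ e^(−βd) dd = φ₀·(e^(−β·d₁) − e^(−β·d₂)) / (β·(d₂−d₁))
e^(−0.519×1.3) = 0.5093; e^(−0.519×2.2) = 0.3192
⟨φ⟩ = 0.65 × (0.5093 − 0.3192) / (0.519 × 0.9) = 0.65 × 0.4069 = 0.2645

26.4%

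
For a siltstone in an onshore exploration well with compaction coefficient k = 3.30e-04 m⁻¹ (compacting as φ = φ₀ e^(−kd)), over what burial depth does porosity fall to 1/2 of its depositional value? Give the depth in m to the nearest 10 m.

2100 m

Working in km (1 km = 1000 m; k in km⁻¹ = k in m⁻¹ × 1000):
φ/φ₀ = 1/2 ⇒ exp(−k·d) = 1/2 ⇒ d = ln(2) / k
d = 0.6931 / 0.33 = 2.100 km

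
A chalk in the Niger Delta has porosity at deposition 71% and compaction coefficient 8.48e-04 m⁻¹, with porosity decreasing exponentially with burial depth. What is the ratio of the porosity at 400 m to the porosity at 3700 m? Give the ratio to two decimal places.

16.42

Working in km (1 km = 1000 m; c in km⁻¹ = c in m⁻¹ × 1000):
n(d₁)/n(d₂) = e^(−c·d₁)/e^(−c·d₂) = e^{c(d₂−d₁)}
= exp(0.848 × 3.3) = exp(2.798) = 16.4184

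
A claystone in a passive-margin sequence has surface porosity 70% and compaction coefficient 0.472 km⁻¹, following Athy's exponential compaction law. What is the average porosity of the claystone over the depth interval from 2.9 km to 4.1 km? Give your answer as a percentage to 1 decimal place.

13.6%

⟨φ⟩ = (1/(d₂−d₁)) ∫ φ₀ e^(−cd) dd = φ₀·(e^(−c·d₁) − e^(−c·d₂)) / (c·(d₂−d₁))
e^(−0.472×2.9) = 0.2544; e^(−0.472×4.1) = 0.1444
⟨φ⟩ = 0.7 × (0.2544 − 0.1444) / (0.472 × 1.2) = 0.7 × 0.1942 = 0.1360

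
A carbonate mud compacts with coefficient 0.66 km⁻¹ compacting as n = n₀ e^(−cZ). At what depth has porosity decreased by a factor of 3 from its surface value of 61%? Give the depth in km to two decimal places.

n/n₀ = 1/3 ⇒ exp(−c·Z) = 1/3 ⇒ Z = ln(3) / c
Z = 1.0986 / 0.66 = 1.665 km

1.66 km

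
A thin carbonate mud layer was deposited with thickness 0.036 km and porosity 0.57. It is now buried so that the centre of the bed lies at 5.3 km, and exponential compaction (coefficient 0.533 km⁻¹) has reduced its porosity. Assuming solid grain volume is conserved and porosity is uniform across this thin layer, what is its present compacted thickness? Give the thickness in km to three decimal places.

0.016 km

Porosity at 5.3 km: φ = 0.57·exp(−0.533×5.3) = 0.0338
Solid-volume conservation: h(1−φ) = h₀(1−φ₀) ⇒ h = h₀·(1−φ₀)/(1−φ)
h = 0.036 × (1 − 0.57)/(1 − 0.0338) = 0.036 × 0.4450 = 0.0160 km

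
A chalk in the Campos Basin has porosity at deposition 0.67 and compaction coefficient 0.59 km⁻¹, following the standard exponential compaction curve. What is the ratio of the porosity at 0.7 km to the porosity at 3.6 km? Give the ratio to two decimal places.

n(d₁)/n(d₂) = e^(−k·d₁)/e^(−k·d₂) = e^{k(d₂−d₁)}
= exp(0.59 × 2.9) = exp(1.711) = 5.5345

5.53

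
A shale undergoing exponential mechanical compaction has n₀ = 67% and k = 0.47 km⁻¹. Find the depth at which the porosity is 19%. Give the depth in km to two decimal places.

2.68 km

Invert Athy's law: d = ln(n₀/n) / k
d = ln(0.67/0.19) / 0.47 = ln(3.526) / 0.47 = 1.2603 / 0.47 = 2.681 km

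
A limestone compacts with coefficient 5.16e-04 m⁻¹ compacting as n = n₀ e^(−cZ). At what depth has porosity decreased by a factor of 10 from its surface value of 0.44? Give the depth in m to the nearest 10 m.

4460 m

Working in km (1 km = 1000 m; c in km⁻¹ = c in m⁻¹ × 1000):
n/n₀ = 1/10 ⇒ exp(−c·Z) = 1/10 ⇒ Z = ln(10) / c
Z = 2.3026 / 0.516 = 4.462 km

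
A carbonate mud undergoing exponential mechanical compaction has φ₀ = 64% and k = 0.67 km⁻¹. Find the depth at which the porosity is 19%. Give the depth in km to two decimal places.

Invert Athy's law: Z = ln(φ₀/φ) / k
Z = ln(0.64/0.19) / 0.67 = ln(3.368) / 0.67 = 1.2144 / 0.67 = 1.813 km

1.81 km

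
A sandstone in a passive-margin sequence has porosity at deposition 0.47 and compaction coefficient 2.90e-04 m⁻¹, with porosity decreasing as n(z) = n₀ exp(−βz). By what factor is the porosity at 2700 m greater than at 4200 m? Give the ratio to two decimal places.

Working in km (1 km = 1000 m; β in km⁻¹ = β in m⁻¹ × 1000):
n(z₁)/n(z₂) = e^(−β·z₁)/e^(−β·z₂) = e^{β(z₂−z₁)}
= exp(0.29 × 1.5) = exp(0.435) = 1.5450

1.54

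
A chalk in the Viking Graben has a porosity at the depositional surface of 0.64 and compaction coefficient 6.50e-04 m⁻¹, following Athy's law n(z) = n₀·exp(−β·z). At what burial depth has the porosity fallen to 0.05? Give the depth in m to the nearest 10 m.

3920 m

Working in km (1 km = 1000 m; β in km⁻¹ = β in m⁻¹ × 1000):
Invert Athy's law: z = ln(n₀/n) / β
z = ln(0.64/0.05) / 0.65 = ln(12.8) / 0.65 = 2.5494 / 0.65 = 3.922 km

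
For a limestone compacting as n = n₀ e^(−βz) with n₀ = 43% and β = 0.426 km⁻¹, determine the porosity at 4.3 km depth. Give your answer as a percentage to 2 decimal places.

n = n₀·exp(−β·z) = 0.43 × exp(−0.426 × 4.3) = 0.43 × exp(−1.832)
  = 0.43 × 0.1601 = 0.0689

6.89%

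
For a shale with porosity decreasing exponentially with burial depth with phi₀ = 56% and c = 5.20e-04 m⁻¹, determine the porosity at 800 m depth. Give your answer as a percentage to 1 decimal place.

36.9%

Working in km (1 km = 1000 m; c in km⁻¹ = c in m⁻¹ × 1000):
phi = phi₀·exp(−c·z) = 0.56 × exp(−0.52 × 0.8) = 0.56 × exp(−0.416)
  = 0.56 × 0.6597 = 0.3694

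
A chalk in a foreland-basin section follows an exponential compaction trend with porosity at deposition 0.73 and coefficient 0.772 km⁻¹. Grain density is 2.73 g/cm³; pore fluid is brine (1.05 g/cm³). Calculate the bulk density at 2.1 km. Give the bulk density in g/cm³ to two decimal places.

Porosity at depth: φ = 0.73·exp(−0.772×2.1) = 0.73×0.1977 = 0.1443
Bulk density: ρ_b = (1−φ)ρ_g + φ·ρ_f = 0.8557×2.73 + 0.1443×1.05
       = 2.336 + 0.152 = 2.488 g/cm³

2.49 g/cm³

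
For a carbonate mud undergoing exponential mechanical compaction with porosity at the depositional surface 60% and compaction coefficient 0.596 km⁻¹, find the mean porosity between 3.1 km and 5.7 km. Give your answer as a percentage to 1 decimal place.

4.8%

⟨φ⟩ = (1/(d₂−d₁)) ∫ φ₀ e^(−cd) dd = φ₀·(e^(−c·d₁) − e^(−c·d₂)) / (c·(d₂−d₁))
e^(−0.596×3.1) = 0.1576; e^(−0.596×5.7) = 0.0335
⟨φ⟩ = 0.6 × (0.1576 − 0.0335) / (0.596 × 2.6) = 0.6 × 0.0801 = 0.0481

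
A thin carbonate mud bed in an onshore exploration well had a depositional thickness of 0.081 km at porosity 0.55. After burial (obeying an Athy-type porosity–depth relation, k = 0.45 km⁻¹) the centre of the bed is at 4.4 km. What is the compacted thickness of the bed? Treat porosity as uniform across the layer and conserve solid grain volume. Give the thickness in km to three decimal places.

0.039 km

Porosity at 4.4 km: n = 0.55·exp(−0.45×4.4) = 0.0759
Solid-volume conservation: h(1−n) = h₀(1−n₀) ⇒ h = h₀·(1−n₀)/(1−n)
h = 0.081 × (1 − 0.55)/(1 − 0.0759) = 0.081 × 0.4870 = 0.0394 km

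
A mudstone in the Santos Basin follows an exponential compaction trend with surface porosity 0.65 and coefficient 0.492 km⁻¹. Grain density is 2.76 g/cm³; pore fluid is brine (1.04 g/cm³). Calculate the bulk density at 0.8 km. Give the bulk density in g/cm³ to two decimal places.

Porosity at depth: φ = 0.65·exp(−0.492×0.8) = 0.65×0.6746 = 0.4385
Bulk density: ρ_b = (1−φ)ρ_g + φ·ρ_f = 0.5615×2.76 + 0.4385×1.04
       = 1.550 + 0.456 = 2.006 g/cm³

2.01 g/cm³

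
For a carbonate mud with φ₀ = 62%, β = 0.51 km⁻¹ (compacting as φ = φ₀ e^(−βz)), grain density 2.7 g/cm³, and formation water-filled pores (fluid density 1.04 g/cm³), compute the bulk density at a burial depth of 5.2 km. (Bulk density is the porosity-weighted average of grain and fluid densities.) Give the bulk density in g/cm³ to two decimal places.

Porosity at depth: φ = 0.62·exp(−0.51×5.2) = 0.62×0.0705 = 0.0437
Bulk density: ρ_b = (1−φ)ρ_g + φ·ρ_f = 0.9563×2.7 + 0.0437×1.04
       = 2.582 + 0.045 = 2.627 g/cm³

2.63 g/cm³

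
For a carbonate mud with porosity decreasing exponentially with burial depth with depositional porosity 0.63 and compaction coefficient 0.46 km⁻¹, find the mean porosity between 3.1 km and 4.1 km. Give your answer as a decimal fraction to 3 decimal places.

0.121

⟨phi⟩ = (1/(z₂−z₁)) ∫ phi₀ e^(−kz) dz = phi₀·(e^(−k·z₁) − e^(−k·z₂)) / (k·(z₂−z₁))
e^(−0.46×3.1) = 0.2403; e^(−0.46×4.1) = 0.1517
⟨phi⟩ = 0.63 × (0.2403 − 0.1517) / (0.46 × 1) = 0.63 × 0.1926 = 0.1213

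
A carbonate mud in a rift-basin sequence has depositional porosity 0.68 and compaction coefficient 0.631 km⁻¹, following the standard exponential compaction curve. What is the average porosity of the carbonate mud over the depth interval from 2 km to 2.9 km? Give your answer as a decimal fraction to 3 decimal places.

0.147

⟨φ⟩ = (1/(Z₂−Z₁)) ∫ φ₀ e^(−kZ) dZ = φ₀·(e^(−k·Z₁) − e^(−k·Z₂)) / (k·(Z₂−Z₁))
e^(−0.631×2) = 0.2831; e^(−0.631×2.9) = 0.1604
⟨φ⟩ = 0.68 × (0.2831 − 0.1604) / (0.631 × 0.9) = 0.68 × 0.2160 = 0.1469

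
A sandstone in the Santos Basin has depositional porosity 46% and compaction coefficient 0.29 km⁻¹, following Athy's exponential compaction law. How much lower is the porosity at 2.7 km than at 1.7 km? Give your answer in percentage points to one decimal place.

φ(1.7) = 0.46·e^(−0.29×1.7) = 0.2810
φ(2.7) = 0.46·e^(−0.29×2.7) = 0.2102
Δφ = 0.2810 − 0.2102 = 0.0707

7.1 percentage points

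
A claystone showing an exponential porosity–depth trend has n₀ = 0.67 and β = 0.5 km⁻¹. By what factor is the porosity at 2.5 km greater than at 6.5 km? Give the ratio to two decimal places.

7.39

n(d₁)/n(d₂) = e^(−β·d₁)/e^(−β·d₂) = e^{β(d₂−d₁)}
= exp(0.5 × 4) = exp(2) = 7.3891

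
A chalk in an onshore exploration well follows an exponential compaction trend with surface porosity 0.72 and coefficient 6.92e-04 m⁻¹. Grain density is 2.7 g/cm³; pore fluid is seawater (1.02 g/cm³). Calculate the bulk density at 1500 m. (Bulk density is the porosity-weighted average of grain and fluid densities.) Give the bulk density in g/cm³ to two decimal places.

2.27 g/cm³

Working in km (1 km = 1000 m; k in km⁻¹ = k in m⁻¹ × 1000):
Porosity at depth: φ = 0.72·exp(−0.692×1.5) = 0.72×0.3542 = 0.2550
Bulk density: ρ_b = (1−φ)ρ_g + φ·ρ_f = 0.7450×2.7 + 0.2550×1.02
       = 2.012 + 0.260 = 2.272 g/cm³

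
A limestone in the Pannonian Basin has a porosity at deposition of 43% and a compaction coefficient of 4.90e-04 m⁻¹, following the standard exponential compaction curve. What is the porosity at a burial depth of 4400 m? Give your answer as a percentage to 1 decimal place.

Working in km (1 km = 1000 m; c in km⁻¹ = c in m⁻¹ × 1000):
φ = φ₀·exp(−c·d) = 0.43 × exp(−0.49 × 4.4) = 0.43 × exp(−2.156)
  = 0.43 × 0.1158 = 0.0498

5.0%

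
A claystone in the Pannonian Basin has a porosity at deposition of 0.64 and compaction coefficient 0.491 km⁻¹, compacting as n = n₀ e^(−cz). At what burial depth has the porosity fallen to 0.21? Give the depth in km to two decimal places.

Invert Athy's law: z = ln(n₀/n) / c
z = ln(0.64/0.21) / 0.491 = ln(3.048) / 0.491 = 1.1144 / 0.491 = 2.270 km

2.27 km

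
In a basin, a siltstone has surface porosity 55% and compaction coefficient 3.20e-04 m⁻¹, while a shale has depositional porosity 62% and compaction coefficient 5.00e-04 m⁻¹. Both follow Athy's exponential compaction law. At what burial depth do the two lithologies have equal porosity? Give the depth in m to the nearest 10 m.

Working in km (1 km = 1000 m; β in km⁻¹ = β in m⁻¹ × 1000):
Set n₀ₐ e^(−βₐd) = n₀ᵦ e^(−βᵦd) ⇒ ln(n₀ₐ/n₀ᵦ) = (βₐ − βᵦ)·d
d = ln(0.55/0.62) / (0.32 − 0.5) = -0.1198 / -0.18 = 0.666 km

670 m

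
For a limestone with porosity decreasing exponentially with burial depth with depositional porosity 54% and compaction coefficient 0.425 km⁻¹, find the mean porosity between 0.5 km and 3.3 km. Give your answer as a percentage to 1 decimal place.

25.5%

⟨φ⟩ = (1/(z₂−z₁)) ∫ φ₀ e^(−cz) dz = φ₀·(e^(−c·z₁) − e^(−c·z₂)) / (c·(z₂−z₁))
e^(−0.425×0.5) = 0.8086; e^(−0.425×3.3) = 0.2460
⟨φ⟩ = 0.54 × (0.8086 − 0.2460) / (0.425 × 2.8) = 0.54 × 0.4728 = 0.2553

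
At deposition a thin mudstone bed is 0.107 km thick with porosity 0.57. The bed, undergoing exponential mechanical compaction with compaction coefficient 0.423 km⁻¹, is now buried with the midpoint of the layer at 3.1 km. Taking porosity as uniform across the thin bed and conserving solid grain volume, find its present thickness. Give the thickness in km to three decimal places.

Porosity at 3.1 km: n = 0.57·exp(−0.423×3.1) = 0.1536
Solid-volume conservation: h(1−n) = h₀(1−n₀) ⇒ h = h₀·(1−n₀)/(1−n)
h = 0.107 × (1 − 0.57)/(1 − 0.1536) = 0.107 × 0.5080 = 0.0544 km

0.054 km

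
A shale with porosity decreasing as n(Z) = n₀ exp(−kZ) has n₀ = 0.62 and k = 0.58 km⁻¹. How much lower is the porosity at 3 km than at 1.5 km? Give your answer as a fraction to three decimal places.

0.151

n(1.5) = 0.62·e^(−0.58×1.5) = 0.2597
n(3) = 0.62·e^(−0.58×3) = 0.1088
Δn = 0.2597 − 0.1088 = 0.1509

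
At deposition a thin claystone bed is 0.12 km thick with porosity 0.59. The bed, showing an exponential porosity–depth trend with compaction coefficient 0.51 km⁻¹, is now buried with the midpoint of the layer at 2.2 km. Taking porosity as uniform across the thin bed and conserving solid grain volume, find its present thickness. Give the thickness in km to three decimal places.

Porosity at 2.2 km: phi = 0.59·exp(−0.51×2.2) = 0.1921
Solid-volume conservation: h(1−phi) = h₀(1−phi₀) ⇒ h = h₀·(1−phi₀)/(1−phi)
h = 0.12 × (1 − 0.59)/(1 − 0.1921) = 0.12 × 0.5075 = 0.0609 km

0.061 km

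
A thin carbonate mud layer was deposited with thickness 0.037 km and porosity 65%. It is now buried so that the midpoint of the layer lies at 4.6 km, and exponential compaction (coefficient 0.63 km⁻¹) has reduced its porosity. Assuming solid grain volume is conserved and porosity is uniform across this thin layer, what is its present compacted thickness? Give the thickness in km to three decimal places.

Porosity at 4.6 km: φ = 0.65·exp(−0.63×4.6) = 0.0358
Solid-volume conservation: h(1−φ) = h₀(1−φ₀) ⇒ h = h₀·(1−φ₀)/(1−φ)
h = 0.037 × (1 − 0.65)/(1 − 0.0358) = 0.037 × 0.3630 = 0.0134 km

0.013 km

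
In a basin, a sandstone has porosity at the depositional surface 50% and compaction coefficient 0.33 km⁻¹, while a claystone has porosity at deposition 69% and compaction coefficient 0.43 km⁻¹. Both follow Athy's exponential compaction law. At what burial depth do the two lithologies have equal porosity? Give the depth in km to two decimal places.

3.22 km

Set φ₀ₐ e^(−kₐZ) = φ₀ᵦ e^(−kᵦZ) ⇒ ln(φ₀ₐ/φ₀ᵦ) = (kₐ − kᵦ)·Z
Z = ln(0.5/0.69) / (0.33 − 0.43) = -0.3221 / -0.1 = 3.221 km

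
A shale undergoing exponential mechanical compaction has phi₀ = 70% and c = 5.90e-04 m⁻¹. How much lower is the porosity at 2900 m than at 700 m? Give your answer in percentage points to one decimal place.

33.7 percentage points

Working in km (1 km = 1000 m; c in km⁻¹ = c in m⁻¹ × 1000):
phi(0.7) = 0.7·e^(−0.59×0.7) = 0.4632
phi(2.9) = 0.7·e^(−0.59×2.9) = 0.1265
Δphi = 0.4632 − 0.1265 = 0.3367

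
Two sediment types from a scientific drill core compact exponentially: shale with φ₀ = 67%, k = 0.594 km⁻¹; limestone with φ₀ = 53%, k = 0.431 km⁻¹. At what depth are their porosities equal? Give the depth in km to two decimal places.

Set φ₀ₐ e^(−kₐz) = φ₀ᵦ e^(−kᵦz) ⇒ ln(φ₀ₐ/φ₀ᵦ) = (kₐ − kᵦ)·z
z = ln(0.67/0.53) / (0.594 − 0.431) = 0.2344 / 0.163 = 1.438 km

1.44 km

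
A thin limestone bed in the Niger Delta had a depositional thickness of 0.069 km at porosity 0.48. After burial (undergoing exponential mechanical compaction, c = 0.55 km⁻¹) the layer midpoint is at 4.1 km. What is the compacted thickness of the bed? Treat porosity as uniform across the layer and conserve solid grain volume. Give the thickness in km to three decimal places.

0.038 km

Porosity at 4.1 km: n = 0.48·exp(−0.55×4.1) = 0.0503
Solid-volume conservation: h(1−n) = h₀(1−n₀) ⇒ h = h₀·(1−n₀)/(1−n)
h = 0.069 × (1 − 0.48)/(1 − 0.0503) = 0.069 × 0.5476 = 0.0378 km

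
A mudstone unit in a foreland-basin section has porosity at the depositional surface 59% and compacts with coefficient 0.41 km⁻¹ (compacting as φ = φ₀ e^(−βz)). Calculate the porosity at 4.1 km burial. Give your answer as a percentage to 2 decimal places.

φ = φ₀·exp(−β·z) = 0.59 × exp(−0.41 × 4.1) = 0.59 × exp(−1.681)
  = 0.59 × 0.1862 = 0.1099

10.99%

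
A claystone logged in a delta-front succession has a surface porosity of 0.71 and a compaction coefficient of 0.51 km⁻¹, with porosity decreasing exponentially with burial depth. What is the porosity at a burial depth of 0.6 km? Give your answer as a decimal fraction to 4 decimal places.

φ = φ₀·exp(−β·Z) = 0.71 × exp(−0.51 × 0.6) = 0.71 × exp(−0.306)
  = 0.71 × 0.7364 = 0.5228

0.5228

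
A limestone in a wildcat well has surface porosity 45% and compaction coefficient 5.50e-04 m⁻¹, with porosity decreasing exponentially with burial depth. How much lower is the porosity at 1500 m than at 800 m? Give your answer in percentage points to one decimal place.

Working in km (1 km = 1000 m; β in km⁻¹ = β in m⁻¹ × 1000):
n(0.8) = 0.45·e^(−0.55×0.8) = 0.2898
n(1.5) = 0.45·e^(−0.55×1.5) = 0.1972
Δn = 0.2898 − 0.1972 = 0.0926

9.3 percentage points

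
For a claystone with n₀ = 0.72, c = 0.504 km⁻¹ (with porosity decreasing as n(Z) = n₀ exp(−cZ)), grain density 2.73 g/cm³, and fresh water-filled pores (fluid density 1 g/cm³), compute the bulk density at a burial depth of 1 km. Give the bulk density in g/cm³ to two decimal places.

Porosity at depth: n = 0.72·exp(−0.504×1) = 0.72×0.6041 = 0.4350
Bulk density: ρ_b = (1−n)ρ_g + n·ρ_f = 0.5650×2.73 + 0.4350×1
       = 1.543 + 0.435 = 1.978 g/cm³

1.98 g/cm³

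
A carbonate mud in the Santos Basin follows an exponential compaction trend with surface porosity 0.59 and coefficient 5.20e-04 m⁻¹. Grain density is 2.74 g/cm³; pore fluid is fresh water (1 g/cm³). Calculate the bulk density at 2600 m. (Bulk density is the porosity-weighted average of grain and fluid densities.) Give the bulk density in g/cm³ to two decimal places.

Working in km (1 km = 1000 m; β in km⁻¹ = β in m⁻¹ × 1000):
Porosity at depth: φ = 0.59·exp(−0.52×2.6) = 0.59×0.2587 = 0.1526
Bulk density: ρ_b = (1−φ)ρ_g + φ·ρ_f = 0.8474×2.74 + 0.1526×1
       = 2.322 + 0.153 = 2.474 g/cm³

2.47 g/cm³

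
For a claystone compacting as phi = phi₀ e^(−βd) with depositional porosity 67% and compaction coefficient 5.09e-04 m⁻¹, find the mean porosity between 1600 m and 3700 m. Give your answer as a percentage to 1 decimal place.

18.2%

Working in km (1 km = 1000 m; β in km⁻¹ = β in m⁻¹ × 1000):
⟨phi⟩ = (1/(d₂−d₁)) ∫ phi₀ e^(−βd) dd = phi₀·(e^(−β·d₁) − e^(−β·d₂)) / (β·(d₂−d₁))
e^(−0.509×1.6) = 0.4429; e^(−0.509×3.7) = 0.1521
⟨phi⟩ = 0.67 × (0.4429 − 0.1521) / (0.509 × 2.1) = 0.67 × 0.2721 = 0.1823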